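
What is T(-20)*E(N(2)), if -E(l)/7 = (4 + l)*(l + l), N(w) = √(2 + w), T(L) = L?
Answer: 3360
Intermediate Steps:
E(l) = -14*l*(4 + l) (E(l) = -7*(4 + l)*(l + l) = -7*(4 + l)*2*l = -14*l*(4 + l))
T(-20)*E(N(2)) = -(-280)*√(2 + 2)*(4 + √(2 + 2)) = -(-280)*√4*(4 + √4) = -(-280)*2*(4 + 2) = -(-280)*2*6 = -20*(-168) = 3360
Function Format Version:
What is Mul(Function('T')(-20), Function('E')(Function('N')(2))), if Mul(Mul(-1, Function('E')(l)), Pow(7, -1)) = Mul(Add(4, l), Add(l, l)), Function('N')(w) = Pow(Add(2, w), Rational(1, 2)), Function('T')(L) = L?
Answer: 3360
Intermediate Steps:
Function('E')(l) = Mul(-14, l, Add(4, l)) (Function('E')(l) = Mul(-7, Mul(Add(4, l), Add(l, l))) = Mul(-7, Mul(Add(4, l), Mul(2, l))) = Mul(-7, Mul(2, l, Add(4, l))) = Mul(-14, l, Add(4, l)))
Mul(Function('T')(-20), Function('E')(Function('N')(2))) = Mul(-20, Mul(-14, Pow(Add(2, 2), Rational(1, 2)), Add(4, Pow(Add(2, 2), Rational(1, 2))))) = Mul(-20, Mul(-14, Pow(4, Rational(1, 2)), Add(4, Pow(4, Rational(1, 2))))) = Mul(-20, Mul(-14, 2, Add(4, 2))) = Mul(-20, Mul(-14, 2, 6)) = Mul(-20, -168) = 3360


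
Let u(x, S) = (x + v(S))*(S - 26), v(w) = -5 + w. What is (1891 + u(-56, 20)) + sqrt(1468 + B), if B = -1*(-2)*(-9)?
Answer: 2137 + 5*sqrt(58) ≈ 2175.1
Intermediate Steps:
B = -18 (B = 2*(-9) = -18)
u(x, S) = (-26 + S)*(-5 + S + x) (u(x, S) = (x + (-5 + S))*(S - 26) = (-5 + S + x)*(-26 + S) = (-26 + S)*(-5 + S + x))
(1891 + u(-56, 20)) + sqrt(1468 + B) = (1891 + (130 + 20**2 - 31*20 - 26*(-56) + 20*(-56))) + sqrt(1468 - 18) = (1891 + (130 + 400 - 620 + 1456 - 1120)) + sqrt(1450) = (1891 + 246) + 5*sqrt(58) = 2137 + 5*sqrt(58)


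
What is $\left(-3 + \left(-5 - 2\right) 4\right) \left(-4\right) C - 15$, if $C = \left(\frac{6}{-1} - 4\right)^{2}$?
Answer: $12385$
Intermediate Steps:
$C = 100$ ($C = \left(6 \left(-1\right) - 4\right)^{2} = \left(-6 - 4\right)^{2} = \left(-10\right)^{2} = 100$)
$\left(-3 + \left(-5 - 2\right) 4\right) \left(-4\right) C - 15 = \left(-3 + \left(-5 - 2\right) 4\right) \left(-4\right) 100 - 15 = \left(-3 - 28\right) \left(-4\right) 100 - 15 = \left(-31\right) \left(-4\right) 100 - 15 = 124 \cdot 100 - 15 = 12400 - 15 = 12385$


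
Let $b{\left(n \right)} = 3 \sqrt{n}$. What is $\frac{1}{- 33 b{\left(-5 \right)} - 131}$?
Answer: $\frac{i}{- 131 i + 99 \sqrt{5}} \approx -0.0019799 + 0.0033457 i$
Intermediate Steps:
$\frac{1}{- 33 b{\left(-5 \right)} - 131} = \frac{1}{- 33 \cdot 3 \sqrt{-5} - 131} = \frac{1}{- 33 \cdot 3 i \sqrt{5} - 131} = \frac{1}{- 99 i \sqrt{5} - 131} = \frac{1}{-131 - 99 i \sqrt{5}}$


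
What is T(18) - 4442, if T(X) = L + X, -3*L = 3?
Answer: -4425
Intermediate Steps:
L = -1 (L = -⅓*3 = -1)
T(X) = -1 + X
T(18) - 4442 = (-1 + 18) - 4442 = 17 - 4442 = -4425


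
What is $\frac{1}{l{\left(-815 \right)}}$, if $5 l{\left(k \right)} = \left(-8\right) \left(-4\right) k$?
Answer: $- \frac{1}{5216} \approx -0.00019172$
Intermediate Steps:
$l{\left(k \right)} = \frac{32 k}{5}$ ($l{\left(k \right)} = \frac{\left(-8\right) \left(-4\right) k}{5} = \frac{32 k}{5}$)
$\frac{1}{l{\left(-815 \right)}} = \frac{1}{\frac{32}{5} \left(-815\right)} = \frac{1}{-5216} = - \frac{1}{5216}$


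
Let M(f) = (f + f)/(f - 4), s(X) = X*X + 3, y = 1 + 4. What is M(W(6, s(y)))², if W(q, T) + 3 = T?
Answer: 2500/441 ≈ 5.6689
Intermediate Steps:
y = 5
s(X) = 3 + X² (s(X) = X² + 3 = 3 + X²)
W(q, T) = -3 + T
M(f) = 2*f/(-4 + f) (M(f) = (2*f)/(-4 + f) = 2*f/(-4 + f))
M(W(6, s(y)))² = (2*(-3 + (3 + 5²))/(-4 + (-3 + (3 + 5²))))² = (2*(-3 + (3 + 25))/(-4 + (-3 + (3 + 25))))² = (2*(-3 + 28)/(-4 + (-3 + 28)))² = (2*25/(-4 + 25))² = (2*25/21)² = (2*25*(1/21))² = (50/21)² = 2500/441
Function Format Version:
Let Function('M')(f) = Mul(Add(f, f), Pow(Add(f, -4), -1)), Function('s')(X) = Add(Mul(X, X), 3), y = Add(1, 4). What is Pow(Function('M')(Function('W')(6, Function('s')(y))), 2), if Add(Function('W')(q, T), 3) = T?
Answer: Rational(2500, 441) ≈ 5.6689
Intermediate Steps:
y = 5
Function('s')(X) = Add(3, Pow(X, 2)) (Function('s')(X) = Add(Pow(X, 2), 3) = Add(3, Pow(X, 2)))
Function('W')(q, T) = Add(-3, T)
Function('M')(f) = Mul(2, f, Pow(Add(-4, f), -1)) (Function('M')(f) = Mul(Mul(2, f), Pow(Add(-4, f), -1)) = Mul(2, f, Pow(Add(-4, f), -1)))
Pow(Function('M')(Function('W')(6, Function('s')(y))), 2) = Pow(Mul(2, Add(-3, Add(3, Pow(5, 2))), Pow(Add(-4, Add(-3, Add(3, Pow(5, 2)))), -1)), 2) = Pow(Mul(2, Add(-3, Add(3, 25)), Pow(Add(-4, Add(-3, Add(3, 25))), -1)), 2) = Pow(Mul(2, Add(-3, 28), Pow(Add(-4, Add(-3, 28)), -1)), 2) = Pow(Mul(2, 25, Pow(Add(-4, 25), -1)), 2) = Pow(Mul(2, 25, Pow(21, -1)), 2) = Pow(Mul(2, 25, Rational(1, 21)), 2) = Pow(Rational(50, 21), 2) = Rational(2500, 441)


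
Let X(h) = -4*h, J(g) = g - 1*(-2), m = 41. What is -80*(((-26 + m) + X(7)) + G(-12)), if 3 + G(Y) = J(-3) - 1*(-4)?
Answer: 1040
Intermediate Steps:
J(g) = 2 + g (J(g) = g + 2 = 2 + g)
G(Y) = 0 (G(Y) = -3 + ((2 - 3) - 1*(-4)) = -3 + (-1 + 4) = -3 + 3 = 0)
-80*(((-26 + m) + X(7)) + G(-12)) = -80*(((-26 + 41) - 4*7) + 0) = -80*((15 - 28) + 0) = -80*(-13 + 0) = -80*(-13) = 1040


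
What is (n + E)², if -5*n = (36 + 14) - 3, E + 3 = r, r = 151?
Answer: 480249/25 ≈ 19210.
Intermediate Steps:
E = 148 (E = -3 + 151 = 148)
n = -47/5 (n = -((36 + 14) - 3)/5 = -(50 - 3)/5 = -⅕*47 = -47/5 ≈ -9.4000)
(n + E)² = (-47/5 + 148)² = (693/5)² = 480249/25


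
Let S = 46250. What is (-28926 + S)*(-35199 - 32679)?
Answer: -1175918472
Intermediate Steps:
(-28926 + S)*(-35199 - 32679) = (-28926 + 46250)*(-35199 - 32679) = 17324*(-67878) = -1175918472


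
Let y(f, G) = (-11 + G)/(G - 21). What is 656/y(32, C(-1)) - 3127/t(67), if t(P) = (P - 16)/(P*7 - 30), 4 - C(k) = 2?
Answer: -3906371/153 ≈ -25532.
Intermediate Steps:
C(k) = 2 (C(k) = 4 - 1*2 = 4 - 2 = 2)
t(P) = (-16 + P)/(-30 + 7*P) (t(P) = (-16 + P)/(7*P - 30) = (-16 + P)/(-30 + 7*P))
y(f, G) = (-11 + G)/(-21 + G)
656/y(32, C(-1)) - 3127/t(67) = 656/(((-11 + 2)/(-21 + 2))) - 3127*(-30 + 7*67)/(-16 + 67) = 656/((-9/(-19))) - 3127/(51/(-30 + 469)) = 656/((-1/19*(-9))) - 3127/(51/439) = 656/(9/19) - 3127/((1/439)*51) = 656*(19/9) - 3127/51/439 = 12464/9 - 3127*439/51 = 12464/9 - 1372753/51 = -3906371/153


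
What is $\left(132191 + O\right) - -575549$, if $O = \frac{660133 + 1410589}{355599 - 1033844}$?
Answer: $\frac{480019045578}{678245} \approx 7.0774 \cdot 10^{5}$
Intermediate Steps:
$O = - \frac{2070722}{678245}$ ($O = \frac{2070722}{-678245} = 2070722 \left(- \frac{1}{678245}\right) = - \frac{2070722}{678245} \approx -3.0531$)
$\left(132191 + O\right) - -575549 = \left(132191 - \frac{2070722}{678245}\right) - -575549 = \frac{89655814073}{678245} + \left(-744625 + 1320174\right) = \frac{89655814073}{678245} + 575549 = \frac{480019045578}{678245}$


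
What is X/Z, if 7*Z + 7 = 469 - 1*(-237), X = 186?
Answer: 434/233 ≈ 1.8627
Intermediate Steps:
Z = 699/7 (Z = -1 + (469 - 1*(-237))/7 = -1 + (469 + 237)/7 = -1 + (1/7)*706 = -1 + 706/7 = 699/7 ≈ 99.857)
X/Z = 186/(699/7) = 186*(7/699) = 434/233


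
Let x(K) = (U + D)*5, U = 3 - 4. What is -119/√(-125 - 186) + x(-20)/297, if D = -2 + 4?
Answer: 5/297 + 119*I*√311/311 ≈ 0.016835 + 6.7479*I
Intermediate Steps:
U = -1
D = 2
x(K) = 5 (x(K) = (-1 + 2)*5 = 1*5 = 5)
-119/√(-125 - 186) + x(-20)/297 = -119/√(-125 - 186) + 5/297 = -119*(-I*√311/311) + 5*(1/297) = -119*(-I*√311/311) + 5/297 = -(-119)*I*√311/311 + 5/297 = 119*I*√311/311 + 5/297 = 5/297 + 119*I*√311/311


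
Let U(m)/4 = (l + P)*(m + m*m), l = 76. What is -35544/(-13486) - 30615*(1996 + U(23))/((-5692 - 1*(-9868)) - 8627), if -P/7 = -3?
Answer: 44625966377712/30013093 ≈ 1.4869e+6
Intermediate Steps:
P = 21 (P = -7*(-3) = 21)
U(m) = 388*m + 388*m**2 (U(m) = 4*((76 + 21)*(m + m*m)) = 4*(97*(m + m**2)) = 4*(97*m + 97*m**2) = 388*m + 388*m**2)
-35544/(-13486) - 30615*(1996 + U(23))/((-5692 - 1*(-9868)) - 8627) = -35544/(-13486) - 30615*(1996 + 388*23*(1 + 23))/((-5692 - 1*(-9868)) - 8627) = -35544*(-1/13486) - 30615*(1996 + 388*23*24)/((-5692 + 9868) - 8627) = 17772/6743 - 30615*(1996 + 214176)/(4176 - 8627) = 17772/6743 - 30615/((-4451/216172)) = 17772/6743 - 30615/((-4451*1/216172)) = 17772/6743 - 30615/(-4451/216172) = 17772/6743 - 30615*(-216172/4451) = 17772/6743 + 6618105780/4451 = 44625966377712/30013093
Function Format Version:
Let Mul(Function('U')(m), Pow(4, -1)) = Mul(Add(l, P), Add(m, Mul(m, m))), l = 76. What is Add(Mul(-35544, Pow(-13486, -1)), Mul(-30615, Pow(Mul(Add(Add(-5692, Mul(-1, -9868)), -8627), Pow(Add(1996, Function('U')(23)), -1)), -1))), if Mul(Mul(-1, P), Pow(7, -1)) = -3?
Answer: Rational(44625966377712, 30013093) ≈ 1.4869e+6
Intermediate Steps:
P = 21 (P = Mul(-7, -3) = 21)
Function('U')(m) = Add(Mul(388, m), Mul(388, Pow(m, 2))) (Function('U')(m) = Mul(4, Mul(Add(76, 21), Add(m, Mul(m, m)))) = Mul(4, Mul(97, Add(m, Pow(m, 2)))) = Mul(4, Add(Mul(97, m), Mul(97, Pow(m, 2)))) = Add(Mul(388, m), Mul(388, Pow(m, 2))))
Add(Mul(-35544, Pow(-13486, -1)), Mul(-30615, Pow(Mul(Add(Add(-5692, Mul(-1, -9868)), -8627), Pow(Add(1996, Function('U')(23)), -1)), -1))) = Add(Mul(-35544, Pow(-13486, -1)), Mul(-30615, Pow(Mul(Add(Add(-5692, Mul(-1, -9868)), -8627), Pow(Add(1996, Mul(388, 23, Add(1, 23))), -1)), -1))) = Add(Mul(-35544, Rational(-1, 13486)), Mul(-30615, Pow(Mul(Add(Add(-5692, 9868), -8627), Pow(Add(1996, Mul(388, 23, 24)), -1)), -1))) = Add(Rational(17772, 6743), Mul(-30615, Pow(Mul(Add(4176, -8627), Pow(Add(1996, 214176), -1)), -1))) = Add(Rational(17772, 6743), Mul(-30615, Pow(Mul(-4451, Pow(216172, -1)), -1))) = Add(Rational(17772, 6743), Mul(-30615, Pow(Mul(-4451, Rational(1, 216172)), -1))) = Add(Rational(17772, 6743), Mul(-30615, Pow(Rational(-4451, 216172), -1))) = Add(Rational(17772, 6743), Mul(-30615, Rational(-216172, 4451))) = Add(Rational(17772, 6743), Rational(6618105780, 4451)) = Rational(44625966377712, 30013093)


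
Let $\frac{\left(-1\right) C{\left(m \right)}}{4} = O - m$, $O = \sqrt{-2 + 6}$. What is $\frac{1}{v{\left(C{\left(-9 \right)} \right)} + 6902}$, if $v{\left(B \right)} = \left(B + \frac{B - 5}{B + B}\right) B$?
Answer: $\frac{2}{17627} \approx 0.00011346$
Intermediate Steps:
$O = 2$ ($O = \sqrt{4} = 2$)
$C{\left(m \right)} = -8 + 4 m$ ($C{\left(m \right)} = - 4 \left(2 - m\right) = -8 + 4 m$)
$v{\left(B \right)} = B \left(B + \frac{-5 + B}{2 B}\right)$ ($v{\left(B \right)} = \left(B + \frac{-5 + B}{2 B}\right) B = B \left(B + \frac{-5 + B}{2 B}\right)$)
$\frac{1}{v{\left(C{\left(-9 \right)} \right)} + 6902} = \frac{1}{\left(- \frac{5}{2} + \left(-8 + 4 \left(-9\right)\right)^{2} + \frac{-8 + 4 \left(-9\right)}{2}\right) + 6902} = \frac{1}{\left(- \frac{5}{2} + \left(-8 - 36\right)^{2} + \frac{-8 - 36}{2}\right) + 6902} = \frac{1}{\left(- \frac{5}{2} + \left(-44\right)^{2} + \frac{1}{2} \left(-44\right)\right) + 6902} = \frac{1}{\left(- \frac{5}{2} + 1936 - 22\right) + 6902} = \frac{1}{\frac{3823}{2} + 6902} = \frac{1}{\frac{17627}{2}} = \frac{2}{17627}$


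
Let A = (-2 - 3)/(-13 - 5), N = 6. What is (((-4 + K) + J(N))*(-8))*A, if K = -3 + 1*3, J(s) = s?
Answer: -40/9 ≈ -4.4444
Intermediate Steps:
K = 0 (K = -3 + 3 = 0)
A = 5/18 (A = -5/(-18) = -5*(-1/18) = 5/18 ≈ 0.27778)
(((-4 + K) + J(N))*(-8))*A = (((-4 + 0) + 6)*(-8))*(5/18) = ((-4 + 6)*(-8))*(5/18) = (2*(-8))*(5/18) = -16*5/18 = -40/9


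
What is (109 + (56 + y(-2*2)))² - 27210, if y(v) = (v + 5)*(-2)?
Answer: -641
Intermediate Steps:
y(v) = -10 - 2*v (y(v) = (5 + v)*(-2) = -10 - 2*v)
(109 + (56 + y(-2*2)))² - 27210 = (109 + (56 + (-10 - (-4)*2)))² - 27210 = (109 + (56 + (-10 - 2*(-4))))² - 27210 = (109 + (56 + (-10 + 8)))² - 27210 = (109 + (56 - 2))² - 27210 = (109 + 54)² - 27210 = 163² - 27210 = 26569 - 27210 = -641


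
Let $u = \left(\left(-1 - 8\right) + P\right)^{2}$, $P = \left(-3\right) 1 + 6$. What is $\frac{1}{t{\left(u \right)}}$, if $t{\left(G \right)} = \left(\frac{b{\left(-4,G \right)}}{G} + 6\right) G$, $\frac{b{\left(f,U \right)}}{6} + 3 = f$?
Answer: $\frac{1}{174} \approx 0.0057471$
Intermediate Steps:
$b{\left(f,U \right)} = -18 + 6 f$
$P = 3$ ($P = -3 + 6 = 3$)
$u = 36$ ($u = \left(\left(-1 - 8\right) + 3\right)^{2} = \left(-9 + 3\right)^{2} = \left(-6\right)^{2} = 36$)
$t{\left(G \right)} = G \left(6 - \frac{42}{G}\right)$ ($t{\left(G \right)} = \left(\frac{-18 + 6 \left(-4\right)}{G} + 6\right) G = \left(\frac{-18 - 24}{G} + 6\right) G = \left(- \frac{42}{G} + 6\right) G = \left(6 - \frac{42}{G}\right) G = G \left(6 - \frac{42}{G}\right)$)
$\frac{1}{t{\left(u \right)}} = \frac{1}{-42 + 6 \cdot 36} = \frac{1}{-42 + 216} = \frac{1}{174}$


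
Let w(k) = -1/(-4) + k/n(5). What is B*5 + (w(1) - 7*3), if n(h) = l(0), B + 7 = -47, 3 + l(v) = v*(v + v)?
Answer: -3493/12 ≈ -291.08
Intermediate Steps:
l(v) = -3 + 2*v² (l(v) = -3 + v*(v + v) = -3 + v*(2*v) = -3 + 2*v²)
B = -54 (B = -7 - 47 = -54)
n(h) = -3 (n(h) = -3 + 2*0² = -3 + 2*0 = -3 + 0 = -3)
w(k) = ¼ - k/3 (w(k) = -1/(-4) + k/(-3) = -1*(-¼) + k*(-⅓) = ¼ - k/3)
B*5 + (w(1) - 7*3) = -54*5 + ((¼ - ⅓*1) - 7*3) = -270 + ((¼ - ⅓) - 21) = -270 + (-1/12 - 21) = -270 - 253/12 = -3493/12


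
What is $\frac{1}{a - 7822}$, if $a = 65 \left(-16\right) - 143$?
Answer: $- \frac{1}{9005} \approx -0.00011105$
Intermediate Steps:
$a = -1183$ ($a = -1040 - 143 = -1183$)
$\frac{1}{a - 7822} = \frac{1}{-1183 - 7822} = \frac{1}{-9005} = - \frac{1}{9005}$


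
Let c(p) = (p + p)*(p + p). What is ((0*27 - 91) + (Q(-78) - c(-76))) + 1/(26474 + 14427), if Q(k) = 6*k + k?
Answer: -971030640/40901 ≈ -23741.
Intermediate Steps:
c(p) = 4*p**2 (c(p) = (2*p)*(2*p) = 4*p**2)
Q(k) = 7*k
((0*27 - 91) + (Q(-78) - c(-76))) + 1/(26474 + 14427) = ((0*27 - 91) + (7*(-78) - 4*(-76)**2)) + 1/(26474 + 14427) = ((0 - 91) + (-546 - 4*5776)) + 1/40901 = (-91 + (-546 - 1*23104)) + 1/40901 = (-91 + (-546 - 23104)) + 1/40901 = (-91 - 23650) + 1/40901 = -23741 + 1/40901 = -971030640/40901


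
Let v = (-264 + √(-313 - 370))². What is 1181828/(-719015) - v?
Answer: -49622564023/719015 + 528*I*√683 ≈ -69015.0 + 13799.0*I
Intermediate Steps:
v = (-264 + I*√683)² (v = (-264 + √(-683))² = (-264 + I*√683)² ≈ 69013.0 - 13799.0*I)
1181828/(-719015) - v = 1181828/(-719015) - (264 - I*√683)² = 1181828*(-1/719015) - (264 - I*√683)² = -1181828/719015 - (264 - I*√683)²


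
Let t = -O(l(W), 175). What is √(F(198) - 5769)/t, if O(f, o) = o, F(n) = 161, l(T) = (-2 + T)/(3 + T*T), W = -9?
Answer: -2*I*√1402/175 ≈ -0.42792*I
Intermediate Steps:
l(T) = (-2 + T)/(3 + T²)
t = -175 (t = -1*175 = -175)
√(F(198) - 5769)/t = √(161 - 5769)/(-175) = √(-5608)*(-1/175) = (2*I*√1402)*(-1/175) = -2*I*√1402/175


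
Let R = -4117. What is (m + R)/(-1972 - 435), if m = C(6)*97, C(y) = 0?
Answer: 4117/2407 ≈ 1.7104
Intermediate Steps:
m = 0 (m = 0*97 = 0)
(m + R)/(-1972 - 435) = (0 - 4117)/(-1972 - 435) = -4117/(-2407) = -4117*(-1/2407) = 4117/2407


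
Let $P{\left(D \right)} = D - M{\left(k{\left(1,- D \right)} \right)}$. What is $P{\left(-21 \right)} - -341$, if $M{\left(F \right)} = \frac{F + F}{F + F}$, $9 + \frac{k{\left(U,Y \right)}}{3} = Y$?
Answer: $319$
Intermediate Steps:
$k{\left(U,Y \right)} = -27 + 3 Y$
$M{\left(F \right)} = 1$ ($M{\left(F \right)} = \frac{2 F}{2 F} = 2 F \frac{1}{2 F} = 1$)
$P{\left(D \right)} = -1 + D$ ($P{\left(D \right)} = D - 1 = -1 + D$)
$P{\left(-21 \right)} - -341 = \left(-1 - 21\right) - -341 = -22 + 341 = 319$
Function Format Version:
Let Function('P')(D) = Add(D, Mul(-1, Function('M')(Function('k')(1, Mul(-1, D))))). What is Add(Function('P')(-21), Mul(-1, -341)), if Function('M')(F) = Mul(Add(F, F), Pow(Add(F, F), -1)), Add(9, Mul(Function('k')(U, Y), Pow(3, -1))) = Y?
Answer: 319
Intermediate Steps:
Function('k')(U, Y) = Add(-27, Mul(3, Y))
Function('M')(F) = 1 (Function('M')(F) = Mul(Mul(2, F), Pow(Mul(2, F), -1)) = Mul(Mul(2, F), Mul(Rational(1, 2), Pow(F, -1))) = 1)
Function('P')(D) = Add(-1, D) (Function('P')(D) = Add(D, Mul(-1, 1)) = Add(D, -1) = Add(-1, D))
Add(Function('P')(-21), Mul(-1, -341)) = Add(Add(-1, -21), Mul(-1, -341)) = Add(-22, 341) = 319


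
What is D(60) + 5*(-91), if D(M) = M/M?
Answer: -454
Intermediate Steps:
D(M) = 1
D(60) + 5*(-91) = 1 + 5*(-91) = 1 - 455 = -454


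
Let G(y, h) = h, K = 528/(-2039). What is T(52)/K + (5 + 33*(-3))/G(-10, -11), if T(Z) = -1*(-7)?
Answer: -9761/528 ≈ -18.487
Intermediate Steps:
K = -528/2039 (K = 528*(-1/2039) = -528/2039 ≈ -0.25895)
T(Z) = 7
T(52)/K + (5 + 33*(-3))/G(-10, -11) = 7/(-528/2039) + (5 + 33*(-3))/(-11) = 7*(-2039/528) + (5 - 99)*(-1/11) = -14273/528 - 94*(-1/11) = -14273/528 + 94/11 = -9761/528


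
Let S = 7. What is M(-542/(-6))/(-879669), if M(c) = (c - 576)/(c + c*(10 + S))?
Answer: 1457/4291025382 ≈ 3.3955e-7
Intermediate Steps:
M(c) = (-576 + c)/(18*c) (M(c) = (c - 576)/(c + c*(10 + 7)) = (-576 + c)/(c + c*17) = (-576 + c)/(c + 17*c) = (-576 + c)/((18*c)) = (-576 + c)*(1/(18*c)) = (-576 + c)/(18*c))
M(-542/(-6))/(-879669) = ((-576 - 542/(-6))/(18*((-542/(-6)))))/(-879669) = ((-576 - 542*(-⅙))/(18*((-542*(-⅙)))))*(-1/879669) = ((-576 + 271/3)/(18*(271/3)))*(-1/879669) = ((1/18)*(3/271)*(-1457/3))*(-1/879669) = -1457/4878*(-1/879669) = 1457/4291025382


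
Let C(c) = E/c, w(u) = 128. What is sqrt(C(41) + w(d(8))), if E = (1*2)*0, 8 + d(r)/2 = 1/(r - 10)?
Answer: 8*sqrt(2) ≈ 11.314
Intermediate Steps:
d(r) = -16 + 2/(-10 + r) (d(r) = -16 + 2/(r - 10) = -16 + 2/(-10 + r))
E = 0 (E = 2*0 = 0)
C(c) = 0 (C(c) = 0/c = 0)
sqrt(C(41) + w(d(8))) = sqrt(0 + 128) = sqrt(128) = 8*sqrt(2)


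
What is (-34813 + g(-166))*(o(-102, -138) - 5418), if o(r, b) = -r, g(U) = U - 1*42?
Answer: 186171636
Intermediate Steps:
g(U) = -42 + U (g(U) = U - 42 = -42 + U)
(-34813 + g(-166))*(o(-102, -138) - 5418) = (-34813 + (-42 - 166))*(-1*(-102) - 5418) = (-34813 - 208)*(102 - 5418) = -35021*(-5316) = 186171636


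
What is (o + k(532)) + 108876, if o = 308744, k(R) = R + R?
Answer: 418684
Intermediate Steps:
k(R) = 2*R
(o + k(532)) + 108876 = (308744 + 2*532) + 108876 = (308744 + 1064) + 108876 = 309808 + 108876 = 418684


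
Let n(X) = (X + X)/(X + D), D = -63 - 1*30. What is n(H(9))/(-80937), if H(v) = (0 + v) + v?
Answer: 4/674475 ≈ 5.9305e-6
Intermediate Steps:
D = -93 (D = -63 - 30 = -93)
H(v) = 2*v (H(v) = v + v = 2*v)
n(X) = 2*X/(-93 + X) (n(X) = (X + X)/(X - 93) = (2*X)/(-93 + X) = 2*X/(-93 + X))
n(H(9))/(-80937) = (2*(2*9)/(-93 + 2*9))/(-80937) = (2*18/(-93 + 18))*(-1/80937) = (2*18/(-75))*(-1/80937) = (2*18*(-1/75))*(-1/80937) = -12/25*(-1/80937) = 4/674475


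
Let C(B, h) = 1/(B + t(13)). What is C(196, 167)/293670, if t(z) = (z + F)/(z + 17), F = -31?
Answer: 1/57383118 ≈ 1.7427e-8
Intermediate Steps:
t(z) = (-31 + z)/(17 + z) (t(z) = (z - 31)/(z + 17) = (-31 + z)/(17 + z))
C(B, h) = 1/(-⅗ + B) (C(B, h) = 1/(B + (-31 + 13)/(17 + 13)) = 1/(B - 18/30) = 1/(B + (1/30)*(-18)) = 1/(B - ⅗) = 1/(-⅗ + B))
C(196, 167)/293670 = (5/(-3 + 5*196))/293670 = (5/(-3 + 980))*(1/293670) = (5/977)*(1/293670) = 1/57383118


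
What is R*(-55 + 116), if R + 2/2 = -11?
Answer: -732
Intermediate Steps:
R = -12 (R = -1 - 11 = -12)
R*(-55 + 116) = -12*(-55 + 116) = -12*61 = -732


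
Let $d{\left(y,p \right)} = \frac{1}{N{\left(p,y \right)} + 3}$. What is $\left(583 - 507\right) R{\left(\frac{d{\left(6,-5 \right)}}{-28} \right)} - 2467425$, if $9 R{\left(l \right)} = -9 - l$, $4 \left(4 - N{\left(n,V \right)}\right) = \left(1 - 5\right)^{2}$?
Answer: $- \frac{466357670}{189} \approx -2.4675 \cdot 10^{6}$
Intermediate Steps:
$N{\left(n,V \right)} = 0$ ($N{\left(n,V \right)} = 4 - \frac{\left(1 - 5\right)^{2}}{4} = 4 - \frac{\left(-4\right)^{2}}{4} = 4 - 4 = 0$)
$d{\left(y,p \right)} = \frac{1}{3}$ ($d{\left(y,p \right)} = \frac{1}{0 + 3} = \frac{1}{3}$)
$R{\left(l \right)} = -1 - \frac{l}{9}$ ($R{\left(l \right)} = \frac{-9 - l}{9} = -1 - \frac{l}{9}$)
$\left(583 - 507\right) R{\left(\frac{d{\left(6,-5 \right)}}{-28} \right)} - 2467425 = \left(583 - 507\right) \left(-1 - \frac{\frac{1}{3} \frac{1}{-28}}{9}\right) - 2467425 = 76 \left(-1 - \frac{\frac{1}{3} \left(- \frac{1}{28}\right)}{9}\right) - 2467425 = 76 \left(-1 - - \frac{1}{756}\right) - 2467425 = 76 \left(-1 + \frac{1}{756}\right) - 2467425 = 76 \left(- \frac{755}{756}\right) - 2467425 = - \frac{14345}{189} - 2467425 = - \frac{466357670}{189}$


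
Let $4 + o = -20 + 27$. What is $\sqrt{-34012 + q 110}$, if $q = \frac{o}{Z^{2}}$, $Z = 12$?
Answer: $\frac{i \sqrt{4897398}}{12} \approx 184.42 i$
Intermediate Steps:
$o = 3$ ($o = -4 + \left(-20 + 27\right) = -4 + 7 = 3$)
$q = \frac{1}{48}$ ($q = \frac{3}{12^{2}} = \frac{3}{144} = 3 \cdot \frac{1}{144} = \frac{1}{48} \approx 0.020833$)
$\sqrt{-34012 + q 110} = \sqrt{-34012 + \frac{1}{48} \cdot 110} = \sqrt{-34012 + \frac{55}{24}} = \sqrt{- \frac{816233}{24}} = \frac{i \sqrt{4897398}}{12}$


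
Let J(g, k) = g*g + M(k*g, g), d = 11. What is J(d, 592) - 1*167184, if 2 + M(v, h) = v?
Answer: -160553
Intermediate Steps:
M(v, h) = -2 + v
J(g, k) = -2 + g**2 + g*k (J(g, k) = g*g + (-2 + k*g) = g**2 + (-2 + g*k) = -2 + g**2 + g*k)
J(d, 592) - 1*167184 = (-2 + 11**2 + 11*592) - 1*167184 = (-2 + 121 + 6512) - 167184 = 6631 - 167184 = -160553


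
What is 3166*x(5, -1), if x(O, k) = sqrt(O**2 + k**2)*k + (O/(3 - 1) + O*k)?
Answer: -7915 - 3166*sqrt(26) ≈ -24059.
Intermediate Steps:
x(O, k) = O/2 + O*k + k*sqrt(O**2 + k**2) (x(O, k) = k*sqrt(O**2 + k**2) + (O/2 + O*k) = O/2 + O*k + k*sqrt(O**2 + k**2))
3166*x(5, -1) = 3166*((1/2)*5 + 5*(-1) - sqrt(5**2 + (-1)**2)) = 3166*(5/2 - 5 - sqrt(25 + 1)) = 3166*(5/2 - 5 - sqrt(26)) = 3166*(-5/2 - sqrt(26)) = -7915 - 3166*sqrt(26)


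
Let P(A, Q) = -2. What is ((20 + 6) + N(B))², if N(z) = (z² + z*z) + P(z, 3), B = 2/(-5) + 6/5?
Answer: 399424/625 ≈ 639.08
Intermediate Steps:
B = ⅘ (B = 2*(-⅕) + 6*(⅕) = -⅖ + 6/5 = ⅘ ≈ 0.80000)
N(z) = -2 + 2*z² (N(z) = (z² + z*z) - 2 = (z² + z²) - 2 = 2*z² - 2 = -2 + 2*z²)
((20 + 6) + N(B))² = ((20 + 6) + (-2 + 2*(⅘)²))² = (26 + (-2 + 2*(16/25)))² = (26 + (-2 + 32/25))² = (26 - 18/25)² = (632/25)² = 399424/625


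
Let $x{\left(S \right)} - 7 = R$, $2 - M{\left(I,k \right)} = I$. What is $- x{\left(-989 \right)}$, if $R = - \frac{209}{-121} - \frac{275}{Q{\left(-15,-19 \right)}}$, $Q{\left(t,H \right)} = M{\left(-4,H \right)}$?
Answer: $\frac{2449}{66} \approx 37.106$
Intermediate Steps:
$M{\left(I,k \right)} = 2 - I$
$Q{\left(t,H \right)} = 6$ ($Q{\left(t,H \right)} = 2 - -4 = 2 + 4 = 6$)
$R = - \frac{2911}{66}$ ($R = - \frac{209}{-121} - \frac{275}{6} = \left(-209\right) \left(- \frac{1}{121}\right) - \frac{275}{6} = \frac{19}{11} - \frac{275}{6} = - \frac{2911}{66} \approx -44.106$)
$x{\left(S \right)} = - \frac{2449}{66}$ ($x{\left(S \right)} = 7 - \frac{2911}{66} = - \frac{2449}{66}$)
$- x{\left(-989 \right)} = \left(-1\right) \left(- \frac{2449}{66}\right) = \frac{2449}{66}$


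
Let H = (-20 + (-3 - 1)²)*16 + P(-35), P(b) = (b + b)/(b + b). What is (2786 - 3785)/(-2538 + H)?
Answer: 111/289 ≈ 0.38408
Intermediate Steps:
P(b) = 1 (P(b) = (2*b)/((2*b)) = (2*b)*(1/(2*b)) = 1)
H = -63 (H = (-20 + (-3 - 1)²)*16 + 1 = (-20 + (-4)²)*16 + 1 = (-20 + 16)*16 + 1 = -4*16 + 1 = -64 + 1 = -63)
(2786 - 3785)/(-2538 + H) = (2786 - 3785)/(-2538 - 63) = -999/(-2601) = -999*(-1/2601) = 111/289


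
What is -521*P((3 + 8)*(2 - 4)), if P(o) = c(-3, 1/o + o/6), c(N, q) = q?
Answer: 127645/66 ≈ 1934.0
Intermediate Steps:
P(o) = 1/o + o/6
-521*P((3 + 8)*(2 - 4)) = -521*(1/((3 + 8)*(2 - 4)) + ((3 + 8)*(2 - 4))/6) = -521*(1/(11*(-2)) + (11*(-2))/6) = -521*(1/(-22) + (⅙)*(-22)) = -521*(-1/22 - 11/3) = -521*(-245/66) = 127645/66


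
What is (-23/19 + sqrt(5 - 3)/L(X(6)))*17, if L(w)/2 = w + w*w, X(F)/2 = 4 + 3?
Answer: -391/19 + 17*sqrt(2)/420 ≈ -20.522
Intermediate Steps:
X(F) = 14 (X(F) = 2*(4 + 3) = 2*7 = 14)
L(w) = 2*w + 2*w**2 (L(w) = 2*(w + w*w) = 2*(w + w**2) = 2*w + 2*w**2)
(-23/19 + sqrt(5 - 3)/L(X(6)))*17 = (-23/19 + sqrt(5 - 3)/((2*14*(1 + 14))))*17 = (-23*1/19 + sqrt(2)/((2*14*15)))*17 = (-23/19 + sqrt(2)/420)*17 = -391/19 + 17*sqrt(2)/420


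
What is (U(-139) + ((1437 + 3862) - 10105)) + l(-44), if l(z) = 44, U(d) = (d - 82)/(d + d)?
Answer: -1323615/278 ≈ -4761.2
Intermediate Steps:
U(d) = (-82 + d)/(2*d) (U(d) = (-82 + d)/((2*d)) = (-82 + d)*(1/(2*d)) = (-82 + d)/(2*d))
(U(-139) + ((1437 + 3862) - 10105)) + l(-44) = ((½)*(-82 - 139)/(-139) + ((1437 + 3862) - 10105)) + 44 = ((½)*(-1/139)*(-221) + (5299 - 10105)) + 44 = (221/278 - 4806) + 44 = -1335847/278 + 44 = -1323615/278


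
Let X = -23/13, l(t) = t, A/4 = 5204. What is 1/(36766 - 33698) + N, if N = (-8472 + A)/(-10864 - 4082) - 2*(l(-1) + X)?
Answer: 108052993/22927164 ≈ 4.7129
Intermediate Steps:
A = 20816 (A = 4*5204 = 20816)
X = -23/13 (X = -23*1/13 = -23/13 ≈ -1.7692)
N = 457820/97149 (N = (-8472 + 20816)/(-10864 - 4082) - 2*(-1 - 23/13) = 12344/(-14946) - 2*(-36)/13 = 12344*(-1/14946) - 1*(-72/13) = -6172/7473 + 72/13 = 457820/97149 ≈ 4.7126)
1/(36766 - 33698) + N = 1/(36766 - 33698) + 457820/97149 = 1/3068 + 457820/97149 = 108052993/22927164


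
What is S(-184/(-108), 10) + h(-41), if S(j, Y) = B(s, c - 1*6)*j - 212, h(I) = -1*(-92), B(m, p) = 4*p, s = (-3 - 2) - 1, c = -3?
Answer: -544/3 ≈ -181.33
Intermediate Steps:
s = -6 (s = -5 - 1 = -6)
h(I) = 92
S(j, Y) = -212 - 36*j (S(j, Y) = (4*(-3 - 1*6))*j - 212 = (4*(-3 - 6))*j - 212 = (4*(-9))*j - 212 = -36*j - 212 = -212 - 36*j)
S(-184/(-108), 10) + h(-41) = (-212 - (-6624)/(-108)) + 92 = (-212 - (-6624)*(-1)/108) + 92 = (-212 - 36*46/27) + 92 = (-212 - 184/3) + 92 = -820/3 + 92 = -544/3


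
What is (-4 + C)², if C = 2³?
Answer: 16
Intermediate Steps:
C = 8
(-4 + C)² = (-4 + 8)² = 4² = 16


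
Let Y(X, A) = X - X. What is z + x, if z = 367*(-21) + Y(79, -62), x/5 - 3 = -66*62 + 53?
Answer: -27887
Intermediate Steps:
x = -20180 (x = 15 + 5*(-66*62 + 53) = 15 + 5*(-4092 + 53) = 15 + 5*(-4039) = 15 - 20195 = -20180)
Y(X, A) = 0
z = -7707 (z = 367*(-21) + 0 = -7707 + 0 = -7707)
z + x = -7707 - 20180 = -27887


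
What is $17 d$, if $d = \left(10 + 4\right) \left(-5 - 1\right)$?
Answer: $-1428$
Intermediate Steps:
$d = -84$ ($d = 14 \left(-6\right) = -84$)
$17 d = 17 \left(-84\right) = -1428$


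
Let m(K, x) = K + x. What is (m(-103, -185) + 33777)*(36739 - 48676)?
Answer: -399758193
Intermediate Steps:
(m(-103, -185) + 33777)*(36739 - 48676) = ((-103 - 185) + 33777)*(36739 - 48676) = (-288 + 33777)*(-11937) = 33489*(-11937) = -399758193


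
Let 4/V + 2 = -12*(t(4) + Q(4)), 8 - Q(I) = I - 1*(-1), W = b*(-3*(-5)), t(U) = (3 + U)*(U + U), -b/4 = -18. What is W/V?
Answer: -191700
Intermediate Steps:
b = 72 (b = -4*(-18) = 72)
t(U) = 2*U*(3 + U) (t(U) = (3 + U)*(2*U) = 2*U*(3 + U))
W = 1080 (W = 72*(-3*(-5)) = 72*15 = 1080)
Q(I) = 7 - I (Q(I) = 8 - (I - 1*(-1)) = 8 - (I + 1) = 8 - (1 + I) = 8 + (-1 - I) = 7 - I)
V = -2/355 (V = 4/(-2 - 12*(2*4*(3 + 4) + (7 - 1*4))) = 4/(-2 - 12*(2*4*7 + (7 - 4))) = 4/(-2 - 12*(56 + 3)) = 4/(-2 - 12*59) = 4/(-2 - 708) = 4/(-710) = 4*(-1/710) = -2/355 ≈ -0.0056338)
W/V = 1080/(-2/355) = 1080*(-355/2) = -191700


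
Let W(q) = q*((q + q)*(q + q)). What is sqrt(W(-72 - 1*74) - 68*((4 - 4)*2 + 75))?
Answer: 14*I*sqrt(63539) ≈ 3529.0*I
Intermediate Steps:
W(q) = 4*q**3 (W(q) = q*((2*q)*(2*q)) = q*(4*q**2) = 4*q**3)
sqrt(W(-72 - 1*74) - 68*((4 - 4)*2 + 75)) = sqrt(4*(-72 - 1*74)**3 - 68*((4 - 4)*2 + 75)) = sqrt(4*(-72 - 74)**3 - 68*(0*2 + 75)) = sqrt(4*(-146)**3 - 68*(0 + 75)) = sqrt(4*(-3112136) - 68*75) = sqrt(-12448544 - 5100) = sqrt(-12453644) = 14*I*sqrt(63539)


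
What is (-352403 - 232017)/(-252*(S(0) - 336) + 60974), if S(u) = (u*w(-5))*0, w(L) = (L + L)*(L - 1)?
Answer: -292210/72823 ≈ -4.0126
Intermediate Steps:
w(L) = 2*L*(-1 + L) (w(L) = (2*L)*(-1 + L) = 2*L*(-1 + L))
S(u) = 0 (S(u) = (u*(2*(-5)*(-1 - 5)))*0 = (u*(2*(-5)*(-6)))*0 = (u*60)*0 = (60*u)*0 = 0)
(-352403 - 232017)/(-252*(S(0) - 336) + 60974) = (-352403 - 232017)/(-252*(0 - 336) + 60974) = -584420/(-252*(-336) + 60974) = -584420/(84672 + 60974) = -584420/145646 = -584420*1/145646 = -292210/72823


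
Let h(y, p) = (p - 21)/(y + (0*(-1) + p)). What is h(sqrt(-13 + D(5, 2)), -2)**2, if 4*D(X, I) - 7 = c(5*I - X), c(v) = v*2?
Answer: 2116/(4 - I*sqrt(35))**2 ≈ -15.457 + 38.503*I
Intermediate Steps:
c(v) = 2*v
D(X, I) = 7/4 - X/2 + 5*I/2 (D(X, I) = 7/4 + (2*(5*I - X))/4 = 7/4 + (2*(-X + 5*I))/4 = 7/4 + (-2*X + 10*I)/4 = 7/4 + (-X/2 + 5*I/2) = 7/4 - X/2 + 5*I/2)
h(y, p) = (-21 + p)/(p + y) (h(y, p) = (-21 + p)/(y + (0 + p)) = (-21 + p)/(y + p) = (-21 + p)/(p + y))
h(sqrt(-13 + D(5, 2)), -2)**2 = ((-21 - 2)/(-2 + sqrt(-13 + (7/4 - 1/2*5 + (5/2)*2))))**2 = (-23/(-2 + sqrt(-13 + (7/4 - 5/2 + 5))))**2 = (-23/(-2 + sqrt(-13 + 17/4)))**2 = (-23/(-2 + sqrt(-35/4)))**2 = (-23/(-2 + I*sqrt(35)/2))**2 = 529/(-2 + I*sqrt(35)/2)**2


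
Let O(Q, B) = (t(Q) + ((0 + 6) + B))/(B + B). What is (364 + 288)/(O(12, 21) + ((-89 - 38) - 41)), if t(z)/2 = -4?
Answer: -27384/7037 ≈ -3.8914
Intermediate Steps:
t(z) = -8 (t(z) = 2*(-4) = -8)
O(Q, B) = (-2 + B)/(2*B) (O(Q, B) = (-8 + ((0 + 6) + B))/(B + B) = (-8 + (6 + B))/((2*B)) = (-2 + B)*(1/(2*B)) = (-2 + B)/(2*B))
(364 + 288)/(O(12, 21) + ((-89 - 38) - 41)) = (364 + 288)/((1/2)*(-2 + 21)/21 + ((-89 - 38) - 41)) = 652/((1/2)*(1/21)*19 + (-127 - 41)) = 652/(19/42 - 168) = 652/(-7037/42) = 652*(-42/7037) = -27384/7037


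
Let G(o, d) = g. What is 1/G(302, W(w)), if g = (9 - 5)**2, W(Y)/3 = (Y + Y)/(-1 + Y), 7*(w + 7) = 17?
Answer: 1/16 ≈ 0.062500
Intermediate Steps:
w = -32/7 (w = -7 + (1/7)*17 = -7 + 17/7 = -32/7 ≈ -4.5714)
W(Y) = 6*Y/(-1 + Y) (W(Y) = 3*((Y + Y)/(-1 + Y)) = 3*((2*Y)/(-1 + Y)) = 3*(2*Y/(-1 + Y)) = 6*Y/(-1 + Y))
g = 16 (g = 4**2 = 16)
G(o, d) = 16
1/G(302, W(w)) = 1/16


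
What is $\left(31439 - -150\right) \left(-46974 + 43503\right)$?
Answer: $-109645419$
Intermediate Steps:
$\left(31439 - -150\right) \left(-46974 + 43503\right) = \left(31439 + \left(-10957 + 11107\right)\right) \left(-3471\right) = \left(31439 + 150\right) \left(-3471\right) = 31589 \left(-3471\right) = -109645419$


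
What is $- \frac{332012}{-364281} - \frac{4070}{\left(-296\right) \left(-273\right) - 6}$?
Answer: $\frac{4224101659}{4905772227} \approx 0.86105$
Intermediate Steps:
$- \frac{332012}{-364281} - \frac{4070}{\left(-296\right) \left(-273\right) - 6} = \left(-332012\right) \left(- \frac{1}{364281}\right) - \frac{4070}{80808 - 6} = \frac{332012}{364281} - \frac{4070}{80802} = \frac{332012}{364281} - \frac{2035}{40401} = \frac{4224101659}{4905772227}$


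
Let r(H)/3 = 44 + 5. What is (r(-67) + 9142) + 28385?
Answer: 37674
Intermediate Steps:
r(H) = 147 (r(H) = 3*(44 + 5) = 3*49 = 147)
(r(-67) + 9142) + 28385 = (147 + 9142) + 28385 = 9289 + 28385 = 37674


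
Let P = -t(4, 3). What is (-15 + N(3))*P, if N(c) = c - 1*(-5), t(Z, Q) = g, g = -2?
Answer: -14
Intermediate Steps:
t(Z, Q) = -2
N(c) = 5 + c (N(c) = c + 5 = 5 + c)
P = 2 (P = -1*(-2) = 2)
(-15 + N(3))*P = (-15 + (5 + 3))*2 = (-15 + 8)*2 = -7*2 = -14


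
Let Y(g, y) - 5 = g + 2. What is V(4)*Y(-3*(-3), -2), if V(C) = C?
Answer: 64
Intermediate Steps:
Y(g, y) = 7 + g (Y(g, y) = 5 + (g + 2) = 5 + (2 + g) = 7 + g)
V(4)*Y(-3*(-3), -2) = 4*(7 - 3*(-3)) = 4*(7 + 9) = 4*16 = 64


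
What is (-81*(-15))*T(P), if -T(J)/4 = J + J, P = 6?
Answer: -58320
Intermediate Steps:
T(J) = -8*J (T(J) = -4*(J + J) = -8*J)
(-81*(-15))*T(P) = (-81*(-15))*(-8*6) = 1215*(-48) = -58320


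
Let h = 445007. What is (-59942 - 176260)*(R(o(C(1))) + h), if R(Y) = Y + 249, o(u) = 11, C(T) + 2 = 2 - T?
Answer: -105172955934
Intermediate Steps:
C(T) = -T (C(T) = -2 + (2 - T) = -T)
R(Y) = 249 + Y
(-59942 - 176260)*(R(o(C(1))) + h) = (-59942 - 176260)*((249 + 11) + 445007) = -236202*(260 + 445007) = -236202*445267 = -105172955934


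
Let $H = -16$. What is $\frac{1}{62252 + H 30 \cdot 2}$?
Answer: $\frac{1}{61292} \approx 1.6315 \cdot 10^{-5}$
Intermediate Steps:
$\frac{1}{62252 + H 30 \cdot 2} = \frac{1}{62252 + \left(-16\right) 30 \cdot 2} = \frac{1}{62252 - 960} = \frac{1}{61292}$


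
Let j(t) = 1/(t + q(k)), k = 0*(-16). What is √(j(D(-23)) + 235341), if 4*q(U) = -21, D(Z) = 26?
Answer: √1621264481/83 ≈ 485.12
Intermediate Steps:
k = 0
q(U) = -21/4 (q(U) = (¼)*(-21) = -21/4)
j(t) = 1/(-21/4 + t) (j(t) = 1/(t - 21/4) = 1/(-21/4 + t))
√(j(D(-23)) + 235341) = √(4/(-21 + 4*26) + 235341) = √(4/(-21 + 104) + 235341) = √(4/83 + 235341) = √(19533307/83) = √1621264481/83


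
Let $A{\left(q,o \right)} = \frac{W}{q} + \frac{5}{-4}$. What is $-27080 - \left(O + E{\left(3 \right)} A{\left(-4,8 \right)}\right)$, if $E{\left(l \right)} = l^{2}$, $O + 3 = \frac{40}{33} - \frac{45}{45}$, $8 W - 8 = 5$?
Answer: $- \frac{28577795}{1056} \approx -27062.0$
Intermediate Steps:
$W = \frac{13}{8}$ ($W = 1 + \frac{1}{8} \cdot 5 = 1 + \frac{5}{8} = \frac{13}{8} \approx 1.625$)
$O = - \frac{92}{33}$ ($O = -3 + \left(\frac{40}{33} - \frac{45}{45}\right) = -3 + \left(40 \cdot \frac{1}{33} - 1\right) = -3 + \left(\frac{40}{33} - 1\right) = -3 + \frac{7}{33} = - \frac{92}{33} \approx -2.7879$)
$A{\left(q,o \right)} = - \frac{5}{4} + \frac{13}{8 q}$ ($A{\left(q,o \right)} = \frac{13}{8 q} + \frac{5}{-4} = \frac{13}{8 q} + 5 \left(- \frac{1}{4}\right) = \frac{13}{8 q} - \frac{5}{4} = - \frac{5}{4} + \frac{13}{8 q}$)
$-27080 - \left(O + E{\left(3 \right)} A{\left(-4,8 \right)}\right) = -27080 - \left(- \frac{92}{33} + 3^{2} \frac{13 - -40}{8 \left(-4\right)}\right) = -27080 - \left(- \frac{92}{33} + 9 \cdot \frac{1}{8} \left(- \frac{1}{4}\right) \left(13 + 40\right)\right) = -27080 - \left(- \frac{92}{33} + 9 \cdot \frac{1}{8} \left(- \frac{1}{4}\right) 53\right) = -27080 - \left(- \frac{92}{33} + 9 \left(- \frac{53}{32}\right)\right) = -27080 - \left(- \frac{92}{33} - \frac{477}{32}\right) = -27080 - - \frac{18685}{1056} = -27080 + \frac{18685}{1056} = - \frac{28577795}{1056}$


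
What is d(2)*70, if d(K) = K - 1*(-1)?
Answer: 210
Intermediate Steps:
d(K) = 1 + K (d(K) = K + 1 = 1 + K)
d(2)*70 = (1 + 2)*70 = 3*70 = 210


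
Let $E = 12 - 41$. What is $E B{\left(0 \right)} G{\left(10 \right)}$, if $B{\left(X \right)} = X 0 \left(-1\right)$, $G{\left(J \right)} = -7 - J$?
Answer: $0$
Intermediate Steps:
$B{\left(X \right)} = 0$ ($B{\left(X \right)} = 0 \left(-1\right) = 0$)
$E = -29$
$E B{\left(0 \right)} G{\left(10 \right)} = \left(-29\right) 0 \left(-7 - 10\right) = 0 \left(-7 - 10\right) = 0 \left(-17\right) = 0$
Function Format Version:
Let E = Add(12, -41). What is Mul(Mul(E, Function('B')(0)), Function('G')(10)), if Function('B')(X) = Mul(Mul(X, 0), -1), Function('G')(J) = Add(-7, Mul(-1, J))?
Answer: 0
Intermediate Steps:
Function('B')(X) = 0 (Function('B')(X) = Mul(0, -1) = 0)
E = -29
Mul(Mul(E, Function('B')(0)), Function('G')(10)) = Mul(Mul(-29, 0), Add(-7, Mul(-1, 10))) = Mul(0, Add(-7, -10)) = Mul(0, -17) = 0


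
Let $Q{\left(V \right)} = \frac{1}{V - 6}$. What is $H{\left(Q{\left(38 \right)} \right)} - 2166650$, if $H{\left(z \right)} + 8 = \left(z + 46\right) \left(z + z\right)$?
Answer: $- \frac{1109327423}{512} \approx -2.1667 \cdot 10^{6}$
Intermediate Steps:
$Q{\left(V \right)} = \frac{1}{-6 + V}$
$H{\left(z \right)} = -8 + 2 z \left(46 + z\right)$ ($H{\left(z \right)} = -8 + \left(z + 46\right) \left(z + z\right) = -8 + \left(46 + z\right) 2 z = -8 + 2 z \left(46 + z\right)$)
$H{\left(Q{\left(38 \right)} \right)} - 2166650 = \left(-8 + 2 \left(\frac{1}{-6 + 38}\right)^{2} + \frac{92}{-6 + 38}\right) - 2166650 = \left(-8 + 2 \left(\frac{1}{32}\right)^{2} + \frac{92}{32}\right) - 2166650 = \left(-8 + \frac{2}{1024} + 92 \cdot \frac{1}{32}\right) - 2166650 = \left(-8 + 2 \cdot \frac{1}{1024} + \frac{23}{8}\right) - 2166650 = \left(-8 + \frac{1}{512} + \frac{23}{8}\right) - 2166650 = - \frac{2623}{512} - 2166650 = - \frac{1109327423}{512}$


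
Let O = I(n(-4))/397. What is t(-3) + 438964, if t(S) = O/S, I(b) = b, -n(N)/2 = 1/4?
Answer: 1045612249/2382 ≈ 4.3896e+5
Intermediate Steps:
n(N) = -½ (n(N) = -2/4 = -2*¼ = -½)
O = -1/794 (O = -½/397 = -½*1/397 = -1/794 ≈ -0.0012594)
t(S) = -1/(794*S)
t(-3) + 438964 = -1/794/(-3) + 438964 = -1/794*(-⅓) + 438964 = 1/2382 + 438964 = 1045612249/2382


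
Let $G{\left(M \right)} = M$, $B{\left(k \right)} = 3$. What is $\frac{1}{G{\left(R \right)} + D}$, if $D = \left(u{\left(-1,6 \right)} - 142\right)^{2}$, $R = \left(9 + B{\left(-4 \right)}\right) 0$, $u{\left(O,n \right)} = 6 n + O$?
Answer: $\frac{1}{11449} \approx 8.7344 \cdot 10^{-5}$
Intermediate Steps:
$u{\left(O,n \right)} = O + 6 n$
$R = 0$ ($R = \left(9 + 3\right) 0 = 12 \cdot 0 = 0$)
$D = 11449$ ($D = \left(\left(-1 + 6 \cdot 6\right) - 142\right)^{2} = \left(\left(-1 + 36\right) - 142\right)^{2} = \left(35 - 142\right)^{2} = \left(-107\right)^{2} = 11449$)
$\frac{1}{G{\left(R \right)} + D} = \frac{1}{0 + 11449} = \frac{1}{11449}$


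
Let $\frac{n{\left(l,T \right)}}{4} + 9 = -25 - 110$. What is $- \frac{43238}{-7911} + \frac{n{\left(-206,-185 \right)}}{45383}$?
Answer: $\frac{1957713418}{359024913} \approx 5.4529$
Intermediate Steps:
$n{\left(l,T \right)} = -576$ ($n{\left(l,T \right)} = -36 + 4 \left(-25 - 110\right) = -36 + 4 \left(-135\right) = -36 - 540 = -576$)
$- \frac{43238}{-7911} + \frac{n{\left(-206,-185 \right)}}{45383} = - \frac{43238}{-7911} - \frac{576}{45383} = \left(-43238\right) \left(- \frac{1}{7911}\right) - \frac{576}{45383} = \frac{43238}{7911} - \frac{576}{45383} = \frac{1957713418}{359024913}$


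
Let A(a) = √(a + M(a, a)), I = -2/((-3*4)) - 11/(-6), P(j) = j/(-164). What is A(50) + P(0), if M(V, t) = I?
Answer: 2*√13 ≈ 7.2111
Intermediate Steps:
P(j) = -j/164 (P(j) = j*(-1/164) = -j/164)
I = 2 (I = -2/(-12) - 11*(-⅙) = -2*(-1/12) + 11/6 = ⅙ + 11/6 = 2)
M(V, t) = 2
A(a) = √(2 + a) (A(a) = √(a + 2) = √(2 + a))
A(50) + P(0) = √(2 + 50) - 1/164*0 = √52 + 0 = 2*√13 + 0 = 2*√13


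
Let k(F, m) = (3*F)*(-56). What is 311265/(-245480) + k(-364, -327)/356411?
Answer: -19185335391/17498354456 ≈ -1.0964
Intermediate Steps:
k(F, m) = -168*F
311265/(-245480) + k(-364, -327)/356411 = 311265/(-245480) - 168*(-364)/356411 = 311265*(-1/245480) + 61152*(1/356411) = -62253/49096 + 61152/356411 = -19185335391/17498354456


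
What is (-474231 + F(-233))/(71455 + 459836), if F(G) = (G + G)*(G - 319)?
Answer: -72333/177097 ≈ -0.40844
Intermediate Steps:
F(G) = 2*G*(-319 + G) (F(G) = (2*G)*(-319 + G) = 2*G*(-319 + G))
(-474231 + F(-233))/(71455 + 459836) = (-474231 + 2*(-233)*(-319 - 233))/(71455 + 459836) = (-474231 + 2*(-233)*(-552))/531291 = (-474231 + 257232)*(1/531291) = -216999*1/531291 = -72333/177097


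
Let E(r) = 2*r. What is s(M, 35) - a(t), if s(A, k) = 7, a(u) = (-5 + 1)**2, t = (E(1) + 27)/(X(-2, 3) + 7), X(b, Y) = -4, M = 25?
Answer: -9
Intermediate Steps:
t = 29/3 (t = (2*1 + 27)/(-4 + 7) = (2 + 27)/3 = 29*(1/3) = 29/3 ≈ 9.6667)
a(u) = 16 (a(u) = (-4)**2 = 16)
s(M, 35) - a(t) = 7 - 1*16 = 7 - 16 = -9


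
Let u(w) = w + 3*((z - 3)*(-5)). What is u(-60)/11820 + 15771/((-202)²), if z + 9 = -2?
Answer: 3208897/8038388 ≈ 0.39920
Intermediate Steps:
z = -11 (z = -9 - 2 = -11)
u(w) = 210 + w (u(w) = w + 3*((-11 - 3)*(-5)) = w + 3*(-14*(-5)) = w + 3*70 = w + 210 = 210 + w)
u(-60)/11820 + 15771/((-202)²) = (210 - 60)/11820 + 15771/((-202)²) = 150*(1/11820) + 15771/40804 = 5/394 + 15771*(1/40804) = 5/394 + 15771/40804 = 3208897/8038388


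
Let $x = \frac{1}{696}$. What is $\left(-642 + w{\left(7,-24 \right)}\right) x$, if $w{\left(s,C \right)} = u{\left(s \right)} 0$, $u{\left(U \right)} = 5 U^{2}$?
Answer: $- \frac{107}{116} \approx -0.92241$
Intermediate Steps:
$x = \frac{1}{696} \approx 0.0014368$
$w{\left(s,C \right)} = 0$ ($w{\left(s,C \right)} = 5 s^{2} \cdot 0 = 0$)
$\left(-642 + w{\left(7,-24 \right)}\right) x = \left(-642 + 0\right) \frac{1}{696} = \left(-642\right) \frac{1}{696} = - \frac{107}{116}$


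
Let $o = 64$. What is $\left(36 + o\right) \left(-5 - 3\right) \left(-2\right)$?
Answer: $1600$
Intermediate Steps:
$\left(36 + o\right) \left(-5 - 3\right) \left(-2\right) = \left(36 + 64\right) \left(-5 - 3\right) \left(-2\right) = 100 \left(\left(-8\right) \left(-2\right)\right) = 100 \cdot 16 = 1600$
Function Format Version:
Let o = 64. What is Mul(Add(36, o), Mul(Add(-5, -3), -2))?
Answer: 1600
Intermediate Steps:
Mul(Add(36, o), Mul(Add(-5, -3), -2)) = Mul(Add(36, 64), Mul(Add(-5, -3), -2)) = Mul(100, Mul(-8, -2)) = Mul(100, 16) = 1600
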